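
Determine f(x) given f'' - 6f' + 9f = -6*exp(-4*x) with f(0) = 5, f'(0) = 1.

Characteristic equation r² - 6r + 9 = 0 has discriminant (-6)² - 4·(9) = 0, so r = 3 is a repeated root.
Hence f_h = (C1 + C2*x)*exp(3*x).
Try f_p = A*exp(-4*x). Substituting into the equation and dividing by exp(-4*x) gives A = -6/49, so f_p = -6*exp(-4*x)/49.
General solution: f = -6*exp(-4*x)/49 + C1*exp(3*x) + C2*x*exp(3*x).
Apply the initial conditions: f(0) = -6/49 + C1 = 5 and f'(0) = 24/49 + C2 + 3*C1 = 1. Solving gives C1 = 251/49, C2 = -104/7.

f = -6*exp(-4*x)/49 + 251*exp(3*x)/49 - 104*x*exp(3*x)/7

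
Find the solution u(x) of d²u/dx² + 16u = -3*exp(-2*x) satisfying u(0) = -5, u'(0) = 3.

Characteristic equation r² + 16 = 0 has discriminant (0)² - 4·(16) = -64 < 0, so r = ± 4i.
Hence u_h = C1*cos(4*x) + C2*sin(4*x).
Try u_p = A*exp(-2*x). Substituting into the equation and dividing by exp(-2*x) gives A = -3/20, so u_p = -3*exp(-2*x)/20.
General solution: u = -3*exp(-2*x)/20 + C1*cos(4*x) + C2*sin(4*x).
Apply the initial conditions: u(0) = -3/20 + C1 = -5 and u'(0) = 3/10 + 4*C2 = 3. Solving gives C1 = -97/20, C2 = 27/40.

u = -97*cos(4*x)/20 - 3*exp(-2*x)/20 + 27*sin(4*x)/40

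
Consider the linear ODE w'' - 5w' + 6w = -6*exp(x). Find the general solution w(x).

w = -3*exp(x) + C1*exp(3*x) + C2*exp(2*x)

Characteristic equation r² - 5r + 6 = 0 factors as (r - 3)(r - 2) = 0, so r = 3, 2.
Hence w_h = C1*exp(3*x) + C2*exp(2*x).
Try w_p = A*exp(x). Substituting into the equation and dividing by exp(x) gives A = -3, so w_p = -3*exp(x).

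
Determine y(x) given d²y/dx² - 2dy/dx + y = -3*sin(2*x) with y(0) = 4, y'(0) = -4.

Characteristic equation r² - 2r + 1 = 0 has discriminant (-2)² - 4·(1) = 0, so r = 1 is a repeated root.
Hence y_h = (C1 + C2*x)*exp(x).
Try y_p = A*cos(2*x) + B*sin(2*x). Substituting and equating the coefficients of cos(2x) and sin(2x) gives A = -12/25, B = 9/25, so y_p = -12*cos(2*x)/25 + 9*sin(2*x)/25.
General solution: y = -12*cos(2*x)/25 + 9*sin(2*x)/25 + C1*exp(x) + C2*x*exp(x).
Apply the initial conditions: y(0) = -12/25 + C1 = 4 and y'(0) = 18/25 + C1 + C2 = -4. Solving gives C1 = 112/25, C2 = -46/5.

y = -12*cos(2*x)/25 + 9*sin(2*x)/25 + 112*exp(x)/25 - 46*x*exp(x)/5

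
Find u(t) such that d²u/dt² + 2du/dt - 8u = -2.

u = 1/4 + C1*exp(-4*t) + C2*exp(2*t)

Characteristic equation r² + 2r - 8 = 0 factors as (r + 4)(r - 2) = 0, so r = -4, 2.
Hence u_h = C1*exp(-4*t) + C2*exp(2*t).
For the particular solution try u_p = A0. Substituting and matching coefficients of each power of t gives A0 = 1/4, so u_p = 1/4.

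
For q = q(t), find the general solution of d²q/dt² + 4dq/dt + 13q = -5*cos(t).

Characteristic equation r² + 4r + 13 = 0 has discriminant (4)² - 4·(13) = -36 < 0, so r = -2 ± 3i.
Hence q_h = C1*cos(3*t)*exp(-2*t) + C2*exp(-2*t)*sin(3*t).
Try q_p = A*cos(t) + B*sin(t). Substituting and equating the coefficients of cos(t) and sin(t) gives A = -3/8, B = -1/8, so q_p = -3*cos(t)/8 - sin(t)/8.

q = -3*cos(t)/8 - sin(t)/8 + C1*cos(3*t)*exp(-2*t) + C2*exp(-2*t)*sin(3*t)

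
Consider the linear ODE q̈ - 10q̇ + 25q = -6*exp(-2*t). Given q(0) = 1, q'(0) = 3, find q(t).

Characteristic equation r² - 10r + 25 = 0 has discriminant (-10)² - 4·(25) = 0, so r = 5 is a repeated root.
Hence q_h = (C1 + C2*t)*exp(5*t).
Try q_p = A*exp(-2*t). Substituting into the equation and dividing by exp(-2*t) gives A = -6/49, so q_p = -6*exp(-2*t)/49.
General solution: q = -6*exp(-2*t)/49 + C1*exp(5*t) + C2*t*exp(5*t).
Apply the initial conditions: q(0) = -6/49 + C1 = 1 and q'(0) = 12/49 + C2 + 5*C1 = 3. Solving gives C1 = 55/49, C2 = -20/7.

q = -6*exp(-2*t)/49 + 55*exp(5*t)/49 - 20*t*exp(5*t)/7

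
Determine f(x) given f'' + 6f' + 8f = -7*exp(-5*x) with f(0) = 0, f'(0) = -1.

f = 4*exp(-4*x) - 7*exp(-5*x)/3 - 5*exp(-2*x)/3

Characteristic equation r² + 6r + 8 = 0 factors as (r + 4)(r + 2) = 0, so r = -4, -2.
Hence f_h = C1*exp(-4*x) + C2*exp(-2*x).
Try f_p = A*exp(-5*x). Substituting into the equation and dividing by exp(-5*x) gives A = -7/3, so f_p = -7*exp(-5*x)/3.
General solution: f = -7*exp(-5*x)/3 + C1*exp(-4*x) + C2*exp(-2*x).
Apply the initial conditions: f(0) = -7/3 + C1 + C2 = 0 and f'(0) = 35/3 - 4*C1 - 2*C2 = -1. Solving gives C1 = 4, C2 = -5/3.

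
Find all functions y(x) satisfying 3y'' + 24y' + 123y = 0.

Divide through by 3: y'' + 8y' + 41y = 0.
Characteristic equation r² + 8r + 41 = 0 has discriminant (8)² - 4·(41) = -100 < 0, so r = -4 ± 5i.
Hence y_h = C1*cos(5*x)*exp(-4*x) + C2*exp(-4*x)*sin(5*x).

y = C1*cos(5*x)*exp(-4*x) + C2*exp(-4*x)*sin(5*x)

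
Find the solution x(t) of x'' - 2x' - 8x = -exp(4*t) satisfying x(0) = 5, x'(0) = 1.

Characteristic equation r² - 2r - 8 = 0 factors as (r + 2)(r - 4) = 0, so r = -2, 4.
Hence x_h = C1*exp(-2*t) + C2*exp(4*t).
Since exp(4*t) solves the homogeneous equation (r = 4 is a root of multiplicity 1), multiply the trial by t. Try x_p = A*t*exp(4*t). Substituting into the equation and dividing by exp(4*t) gives A = -1/6, so x_p = -t*exp(4*t)/6.
General solution: x = C1*exp(-2*t) + C2*exp(4*t) - t*exp(4*t)/6.
Apply the initial conditions: x(0) = C1 + C2 = 5 and x'(0) = -1/6 - 2*C1 + 4*C2 = 1. Solving gives C1 = 113/36, C2 = 67/36.

x = 67*exp(4*t)/36 + 113*exp(-2*t)/36 - t*exp(4*t)/6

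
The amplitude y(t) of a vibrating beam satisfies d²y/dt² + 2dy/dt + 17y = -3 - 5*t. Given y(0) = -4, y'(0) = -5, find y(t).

y = -41/289 - 5*t/17 - 2475*exp(-t)*sin(4*t)/1156 - 1115*cos(4*t)*exp(-t)/289

Characteristic equation r² + 2r + 17 = 0 has discriminant (2)² - 4·(17) = -64 < 0, so r = -1 ± 4i.
Hence y_h = C1*cos(4*t)*exp(-t) + C2*exp(-t)*sin(4*t).
For the particular solution try y_p = A0 + A1*t. Substituting and matching coefficients of each power of t gives A0 = -41/289, A1 = -5/17, so y_p = -41/289 - 5*t/17.
General solution: y = -41/289 - 5*t/17 + C1*cos(4*t)*exp(-t) + C2*exp(-t)*sin(4*t).
Apply the initial conditions: y(0) = -41/289 + C1 = -4 and y'(0) = -5/17 - C1 + 4*C2 = -5. Solving gives C1 = -1115/289, C2 = -2475/1156.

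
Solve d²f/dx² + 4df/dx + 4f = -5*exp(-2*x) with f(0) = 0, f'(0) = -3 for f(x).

f = -3*x*exp(-2*x) - 5*x**2*exp(-2*x)/2

Characteristic equation r² + 4r + 4 = 0 has discriminant (4)² - 4·(4) = 0, so r = -2 is a repeated root.
Hence f_h = (C1 + C2*x)*exp(-2*x).
Since exp(-2*x) solves the homogeneous equation (r = -2 is a root of multiplicity 2), multiply the trial by x^2. Try f_p = A*x^2*exp(-2*x). Substituting into the equation and dividing by exp(-2*x) gives A = -5/2, so f_p = -5*x^2*exp(-2*x)/2.
General solution: f = C1*exp(-2*x) - 5*x^2*exp(-2*x)/2 + C2*x*exp(-2*x).
Apply the initial conditions: f(0) = C1 = 0 and f'(0) = C2 - 2*C1 = -3. Solving gives C1 = 0, C2 = -3.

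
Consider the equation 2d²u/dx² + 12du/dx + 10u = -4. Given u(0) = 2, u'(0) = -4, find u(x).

Divide through by 2: u'' + 6u' + 5u = -2.
Characteristic equation r² + 6r + 5 = 0 factors as (r + 5)(r + 1) = 0, so r = -5, -1.
Hence u_h = C1*exp(-5*x) + C2*exp(-x).
For the particular solution try u_p = A0. Substituting and matching coefficients of each power of x gives A0 = -2/5, so u_p = -2/5.
General solution: u = -2/5 + C1*exp(-5*x) + C2*exp(-x).
Apply the initial conditions: u(0) = -2/5 + C1 + C2 = 2 and u'(0) = -C2 - 5*C1 = -4. Solving gives C1 = 2/5, C2 = 2.

u = -2/5 + 2*exp(-x) + 2*exp(-5*x)/5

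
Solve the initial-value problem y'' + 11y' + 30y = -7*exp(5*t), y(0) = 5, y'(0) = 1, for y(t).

Characteristic equation r² + 11r + 30 = 0 factors as (r + 5)(r + 6) = 0, so r = -5, -6.
Hence y_h = C1*exp(-5*t) + C2*exp(-6*t).
Try y_p = A*exp(5*t). Substituting into the equation and dividing by exp(5*t) gives A = -7/110, so y_p = -7*exp(5*t)/110.
General solution: y = -7*exp(5*t)/110 + C1*exp(-5*t) + C2*exp(-6*t).
Apply the initial conditions: y(0) = -7/110 + C1 + C2 = 5 and y'(0) = -7/22 - 6*C2 - 5*C1 = 1. Solving gives C1 = 317/10, C2 = -293/11.

y = -293*exp(-6*t)/11 - 7*exp(5*t)/110 + 317*exp(-5*t)/10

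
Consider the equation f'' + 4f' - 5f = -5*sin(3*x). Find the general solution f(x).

Characteristic equation r² + 4r - 5 = 0 factors as (r - 1)(r + 5) = 0, so r = 1, -5.
Hence f_h = C1*exp(x) + C2*exp(-5*x).
Try f_p = A*cos(3*x) + B*sin(3*x). Substituting and equating the coefficients of cos(3x) and sin(3x) gives A = 3/17, B = 7/34, so f_p = 3*cos(3*x)/17 + 7*sin(3*x)/34.

f = 3*cos(3*x)/17 + 7*sin(3*x)/34 + C1*exp(x) + C2*exp(-5*x)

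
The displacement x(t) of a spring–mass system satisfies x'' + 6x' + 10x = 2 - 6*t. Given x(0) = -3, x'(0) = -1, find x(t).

Characteristic equation r² + 6r + 10 = 0 has discriminant (6)² - 4·(10) = -4 < 0, so r = -3 ± i.
Hence x_h = C1*cos(t)*exp(-3*t) + C2*exp(-3*t)*sin(t).
For the particular solution try x_p = A0 + A1*t. Substituting and matching coefficients of each power of t gives A0 = 14/25, A1 = -3/5, so x_p = 14/25 - 3*t/5.
General solution: x = 14/25 - 3*t/5 + C1*cos(t)*exp(-3*t) + C2*exp(-3*t)*sin(t).
Apply the initial conditions: x(0) = 14/25 + C1 = -3 and x'(0) = -3/5 + C2 - 3*C1 = -1. Solving gives C1 = -89/25, C2 = -277/25.

x = 14/25 - 3*t/5 - 277*exp(-3*t)*sin(t)/25 - 89*cos(t)*exp(-3*t)/25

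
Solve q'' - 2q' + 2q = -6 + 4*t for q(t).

q = -1 + 2*t + C1*cos(t)*exp(t) + C2*exp(t)*sin(t)

Characteristic equation r² - 2r + 2 = 0 has discriminant (-2)² - 4·(2) = -4 < 0, so r = 1 ± i.
Hence q_h = C1*cos(t)*exp(t) + C2*exp(t)*sin(t).
For the particular solution try q_p = A0 + A1*t. Substituting and matching coefficients of each power of t gives A0 = -1, A1 = 2, so q_p = -1 + 2*t.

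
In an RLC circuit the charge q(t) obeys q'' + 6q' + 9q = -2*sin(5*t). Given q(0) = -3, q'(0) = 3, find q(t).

Characteristic equation r² + 6r + 9 = 0 has discriminant (6)² - 4·(9) = 0, so r = -3 is a repeated root.
Hence q_h = (C1 + C2*t)*exp(-3*t).
Try q_p = A*cos(5*t) + B*sin(5*t). Substituting and equating the coefficients of cos(5t) and sin(5t) gives A = 15/289, B = 8/289, so q_p = 8*sin(5*t)/289 + 15*cos(5*t)/289.
General solution: q = 8*sin(5*t)/289 + 15*cos(5*t)/289 + C1*exp(-3*t) + C2*t*exp(-3*t).
Apply the initial conditions: q(0) = 15/289 + C1 = -3 and q'(0) = 40/289 + C2 - 3*C1 = 3. Solving gives C1 = -882/289, C2 = -107/17.

q = -882*exp(-3*t)/289 + 8*sin(5*t)/289 + 15*cos(5*t)/289 - 107*t*exp(-3*t)/17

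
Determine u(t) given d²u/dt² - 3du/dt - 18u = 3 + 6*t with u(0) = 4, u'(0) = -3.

u = -1/9 - t/3 + 29*exp(6*t)/27 + 82*exp(-3*t)/27

Characteristic equation r² - 3r - 18 = 0 factors as (r - 6)(r + 3) = 0, so r = 6, -3.
Hence u_h = C1*exp(6*t) + C2*exp(-3*t).
For the particular solution try u_p = A0 + A1*t. Substituting and matching coefficients of each power of t gives A0 = -1/9, A1 = -1/3, so u_p = -1/9 - t/3.
General solution: u = -1/9 - t/3 + C1*exp(6*t) + C2*exp(-3*t).
Apply the initial conditions: u(0) = -1/9 + C1 + C2 = 4 and u'(0) = -1/3 - 3*C2 + 6*C1 = -3. Solving gives C1 = 29/27, C2 = 82/27.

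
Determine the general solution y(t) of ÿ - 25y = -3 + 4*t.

Characteristic equation r² - 25 = 0 factors as (r + 5)(r - 5) = 0, so r = -5, 5.
Hence y_h = C1*exp(-5*t) + C2*exp(5*t).
For the particular solution try y_p = A0 + A1*t. Substituting and matching coefficients of each power of t gives A0 = 3/25, A1 = -4/25, so y_p = 3/25 - 4*t/25.

y = 3/25 - 4*t/25 + C1*exp(-5*t) + C2*exp(5*t)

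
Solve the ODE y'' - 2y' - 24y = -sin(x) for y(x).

y = -2*cos(x)/629 + 25*sin(x)/629 + C1*exp(6*x) + C2*exp(-4*x)

Characteristic equation r² - 2r - 24 = 0 factors as (r - 6)(r + 4) = 0, so r = 6, -4.
Hence y_h = C1*exp(6*x) + C2*exp(-4*x).
Try y_p = A*cos(x) + B*sin(x). Substituting and equating the coefficients of cos(x) and sin(x) gives A = -2/629, B = 25/629, so y_p = -2*cos(x)/629 + 25*sin(x)/629.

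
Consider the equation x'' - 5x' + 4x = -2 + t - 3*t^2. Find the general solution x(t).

x = -69/32 - 13*t/8 - 3*t**2/4 + C1*exp(4*t) + C2*exp(t)

Characteristic equation r² - 5r + 4 = 0 factors as (r - 4)(r - 1) = 0, so r = 4, 1.
Hence x_h = C1*exp(4*t) + C2*exp(t).
For the particular solution try x_p = A0 + A1*t + A2*t^2. Substituting and matching coefficients of each power of t gives A0 = -69/32, A1 = -13/8, A2 = -3/4, so x_p = -69/32 - 13*t/8 - 3*t^2/4.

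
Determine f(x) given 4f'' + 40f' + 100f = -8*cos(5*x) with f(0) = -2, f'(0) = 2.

f = -2*exp(-5*x) - sin(5*x)/25 - 39*x*exp(-5*x)/5

Divide through by 4: f'' + 10f' + 25f = -2*cos(5*x).
Characteristic equation r² + 10r + 25 = 0 has discriminant (10)² - 4·(25) = 0, so r = -5 is a repeated root.
Hence f_h = (C1 + C2*x)*exp(-5*x).
Try f_p = A*cos(5*x) + B*sin(5*x). Substituting and equating the coefficients of cos(5x) and sin(5x) gives A = 0, B = -1/25, so f_p = -sin(5*x)/25.
General solution: f = -sin(5*x)/25 + C1*exp(-5*x) + C2*x*exp(-5*x).
Apply the initial conditions: f(0) = C1 = -2 and f'(0) = -1/5 + C2 - 5*C1 = 2. Solving gives C1 = -2, C2 = -39/5.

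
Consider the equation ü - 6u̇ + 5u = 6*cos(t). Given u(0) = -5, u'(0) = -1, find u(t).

u = -27*exp(t)/4 - 9*sin(t)/13 + 6*cos(t)/13 + 67*exp(5*t)/52

Characteristic equation r² - 6r + 5 = 0 factors as (r - 5)(r - 1) = 0, so r = 5, 1.
Hence u_h = C1*exp(5*t) + C2*exp(t).
Try u_p = A*cos(t) + B*sin(t). Substituting and equating the coefficients of cos(t) and sin(t) gives A = 6/13, B = -9/13, so u_p = -9*sin(t)/13 + 6*cos(t)/13.
General solution: u = -9*sin(t)/13 + 6*cos(t)/13 + C1*exp(5*t) + C2*exp(t).
Apply the initial conditions: u(0) = 6/13 + C1 + C2 = -5 and u'(0) = -9/13 + C2 + 5*C1 = -1. Solving gives C1 = 67/52, C2 = -27/4.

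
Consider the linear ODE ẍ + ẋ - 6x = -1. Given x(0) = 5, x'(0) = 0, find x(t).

x = 1/6 + 29*exp(2*t)/10 + 29*exp(-3*t)/15

Characteristic equation r² + r - 6 = 0 factors as (r - 2)(r + 3) = 0, so r = 2, -3.
Hence x_h = C1*exp(2*t) + C2*exp(-3*t).
For the particular solution try x_p = A0. Substituting and matching coefficients of each power of t gives A0 = 1/6, so x_p = 1/6.
General solution: x = 1/6 + C1*exp(2*t) + C2*exp(-3*t).
Apply the initial conditions: x(0) = 1/6 + C1 + C2 = 5 and x'(0) = -3*C2 + 2*C1 = 0. Solving gives C1 = 29/10, C2 = 29/15.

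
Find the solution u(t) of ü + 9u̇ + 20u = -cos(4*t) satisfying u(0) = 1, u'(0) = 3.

u = -292*exp(-5*t)/41 - 9*sin(4*t)/328 - cos(4*t)/328 + 65*exp(-4*t)/8

Characteristic equation r² + 9r + 20 = 0 factors as (r + 4)(r + 5) = 0, so r = -4, -5.
Hence u_h = C1*exp(-4*t) + C2*exp(-5*t).
Try u_p = A*cos(4*t) + B*sin(4*t). Substituting and equating the coefficients of cos(4t) and sin(4t) gives A = -1/328, B = -9/328, so u_p = -9*sin(4*t)/328 - cos(4*t)/328.
General solution: u = -9*sin(4*t)/328 - cos(4*t)/328 + C1*exp(-4*t) + C2*exp(-5*t).
Apply the initial conditions: u(0) = -1/328 + C1 + C2 = 1 and u'(0) = -9/82 - 5*C2 - 4*C1 = 3. Solving gives C1 = 65/8, C2 = -292/41.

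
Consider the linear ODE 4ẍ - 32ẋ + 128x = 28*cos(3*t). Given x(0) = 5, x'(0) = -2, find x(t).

Divide through by 4: x'' - 8x' + 32x = 7*cos(3*t).
Characteristic equation r² - 8r + 32 = 0 has discriminant (-8)² - 4·(32) = -64 < 0, so r = 4 ± 4i.
Hence x_h = C1*cos(4*t)*exp(4*t) + C2*exp(4*t)*sin(4*t).
Try x_p = A*cos(3*t) + B*sin(3*t). Substituting and equating the coefficients of cos(3t) and sin(3t) gives A = 161/1105, B = -168/1105, so x_p = -168*sin(3*t)/1105 + 161*cos(3*t)/1105.
General solution: x = -168*sin(3*t)/1105 + 161*cos(3*t)/1105 + C1*cos(4*t)*exp(4*t) + C2*exp(4*t)*sin(4*t).
Apply the initial conditions: x(0) = 161/1105 + C1 = 5 and x'(0) = -504/1105 + 4*C1 + 4*C2 = -2. Solving gives C1 = 5364/1105, C2 = -11581/2210.

x = -168*sin(3*t)/1105 + 161*cos(3*t)/1105 - 11581*exp(4*t)*sin(4*t)/2210 + 5364*cos(4*t)*exp(4*t)/1105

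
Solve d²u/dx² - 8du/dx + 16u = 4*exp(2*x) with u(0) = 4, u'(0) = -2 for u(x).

Characteristic equation r² - 8r + 16 = 0 has discriminant (-8)² - 4·(16) = 0, so r = 4 is a repeated root.
Hence u_h = (C1 + C2*x)*exp(4*x).
Try u_p = A*exp(2*x). Substituting into the equation and dividing by exp(2*x) gives A = 1, so u_p = exp(2*x).
General solution: u = C1*exp(4*x) + C2*x*exp(4*x) + exp(2*x).
Apply the initial conditions: u(0) = 1 + C1 = 4 and u'(0) = 2 + C2 + 4*C1 = -2. Solving gives C1 = 3, C2 = -16.

u = 3*exp(4*x) - 16*x*exp(4*x) + exp(2*x)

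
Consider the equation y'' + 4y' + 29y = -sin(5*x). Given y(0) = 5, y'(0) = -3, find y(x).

Characteristic equation r² + 4r + 29 = 0 has discriminant (4)² - 4·(29) = -100 < 0, so r = -2 ± 5i.
Hence y_h = C1*cos(5*x)*exp(-2*x) + C2*exp(-2*x)*sin(5*x).
Try y_p = A*cos(5*x) + B*sin(5*x). Substituting and equating the coefficients of cos(5x) and sin(5x) gives A = 5/104, B = -1/104, so y_p = -sin(5*x)/104 + 5*cos(5*x)/104.
General solution: y = -sin(5*x)/104 + 5*cos(5*x)/104 + C1*cos(5*x)*exp(-2*x) + C2*exp(-2*x)*sin(5*x).
Apply the initial conditions: y(0) = 5/104 + C1 = 5 and y'(0) = -5/104 - 2*C1 + 5*C2 = -3. Solving gives C1 = 515/104, C2 = 723/520.

y = -sin(5*x)/104 + 5*cos(5*x)/104 + 515*cos(5*x)*exp(-2*x)/104 + 723*exp(-2*x)*sin(5*x)/520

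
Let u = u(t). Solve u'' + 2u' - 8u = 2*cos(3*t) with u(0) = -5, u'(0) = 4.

u = -57*exp(-4*t)/25 - 34*exp(2*t)/13 - 34*cos(3*t)/325 + 12*sin(3*t)/325

Characteristic equation r² + 2r - 8 = 0 factors as (r + 4)(r - 2) = 0, so r = -4, 2.
Hence u_h = C1*exp(-4*t) + C2*exp(2*t).
Try u_p = A*cos(3*t) + B*sin(3*t). Substituting and equating the coefficients of cos(3t) and sin(3t) gives A = -34/325, B = 12/325, so u_p = -34*cos(3*t)/325 + 12*sin(3*t)/325.
General solution: u = -34*cos(3*t)/325 + 12*sin(3*t)/325 + C1*exp(-4*t) + C2*exp(2*t).
Apply the initial conditions: u(0) = -34/325 + C1 + C2 = -5 and u'(0) = 36/325 - 4*C1 + 2*C2 = 4. Solving gives C1 = -57/25, C2 = -34/13.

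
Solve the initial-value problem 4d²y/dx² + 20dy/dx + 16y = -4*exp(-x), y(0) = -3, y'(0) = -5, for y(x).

Divide through by 4: y'' + 5y' + 4y = -exp(-x).
Characteristic equation r² + 5r + 4 = 0 factors as (r + 1)(r + 4) = 0, so r = -1, -4.
Hence y_h = C1*exp(-x) + C2*exp(-4*x).
Since exp(-x) solves the homogeneous equation (r = -1 is a root of multiplicity 1), multiply the trial by x. Try y_p = A*x*exp(-x). Substituting into the equation and dividing by exp(-x) gives A = -1/3, so y_p = -x*exp(-x)/3.
General solution: y = C1*exp(-x) + C2*exp(-4*x) - x*exp(-x)/3.
Apply the initial conditions: y(0) = C1 + C2 = -3 and y'(0) = -1/3 - C1 - 4*C2 = -5. Solving gives C1 = -50/9, C2 = 23/9.

y = -50*exp(-x)/9 + 23*exp(-4*x)/9 - x*exp(-x)/3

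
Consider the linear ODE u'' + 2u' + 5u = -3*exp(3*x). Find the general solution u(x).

u = -3*exp(3*x)/20 + C1*cos(2*x)*exp(-x) + C2*exp(-x)*sin(2*x)

Characteristic equation r² + 2r + 5 = 0 has discriminant (2)² - 4·(5) = -16 < 0, so r = -1 ± 2i.
Hence u_h = C1*cos(2*x)*exp(-x) + C2*exp(-x)*sin(2*x).
Try u_p = A*exp(3*x). Substituting into the equation and dividing by exp(3*x) gives A = -3/20, so u_p = -3*exp(3*x)/20.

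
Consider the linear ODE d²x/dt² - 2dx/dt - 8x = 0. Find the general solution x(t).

Characteristic equation r² - 2r - 8 = 0 factors as (r - 4)(r + 2) = 0, so r = 4, -2.
Hence x_h = C1*exp(4*t) + C2*exp(-2*t).

x = C1*exp(4*t) + C2*exp(-2*t)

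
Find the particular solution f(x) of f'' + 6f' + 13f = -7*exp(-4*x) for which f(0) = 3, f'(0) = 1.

f = -7*exp(-4*x)/5 + 22*cos(2*x)*exp(-3*x)/5 + 43*exp(-3*x)*sin(2*x)/10

Characteristic equation r² + 6r + 13 = 0 has discriminant (6)² - 4·(13) = -16 < 0, so r = -3 ± 2i.
Hence f_h = C1*cos(2*x)*exp(-3*x) + C2*exp(-3*x)*sin(2*x).
Try f_p = A*exp(-4*x). Substituting into the equation and dividing by exp(-4*x) gives A = -7/5, so f_p = -7*exp(-4*x)/5.
General solution: f = -7*exp(-4*x)/5 + C1*cos(2*x)*exp(-3*x) + C2*exp(-3*x)*sin(2*x).
Apply the initial conditions: f(0) = -7/5 + C1 = 3 and f'(0) = 28/5 - 3*C1 + 2*C2 = 1. Solving gives C1 = 22/5, C2 = 43/10.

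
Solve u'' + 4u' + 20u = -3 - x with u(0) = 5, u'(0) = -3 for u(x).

u = -7/50 - x/20 + 257*cos(4*x)*exp(-2*x)/50 + 733*exp(-2*x)*sin(4*x)/400

Characteristic equation r² + 4r + 20 = 0 has discriminant (4)² - 4·(20) = -64 < 0, so r = -2 ± 4i.
Hence u_h = C1*cos(4*x)*exp(-2*x) + C2*exp(-2*x)*sin(4*x).
For the particular solution try u_p = A0 + A1*x. Substituting and matching coefficients of each power of x gives A0 = -7/50, A1 = -1/20, so u_p = -7/50 - x/20.
General solution: u = -7/50 - x/20 + C1*cos(4*x)*exp(-2*x) + C2*exp(-2*x)*sin(4*x).
Apply the initial conditions: u(0) = -7/50 + C1 = 5 and u'(0) = -1/20 - 2*C1 + 4*C2 = -3. Solving gives C1 = 257/50, C2 = 733/400.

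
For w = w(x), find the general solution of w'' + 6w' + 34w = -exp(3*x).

w = -exp(3*x)/61 + C1*cos(5*x)*exp(-3*x) + C2*exp(-3*x)*sin(5*x)

Characteristic equation r² + 6r + 34 = 0 has discriminant (6)² - 4·(34) = -100 < 0, so r = -3 ± 5i.
Hence w_h = C1*cos(5*x)*exp(-3*x) + C2*exp(-3*x)*sin(5*x).
Try w_p = A*exp(3*x). Substituting into the equation and dividing by exp(3*x) gives A = -1/61, so w_p = -exp(3*x)/61.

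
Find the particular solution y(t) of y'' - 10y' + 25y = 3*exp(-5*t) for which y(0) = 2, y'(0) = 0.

Characteristic equation r² - 10r + 25 = 0 has discriminant (-10)² - 4·(25) = 0, so r = 5 is a repeated root.
Hence y_h = (C1 + C2*t)*exp(5*t).
Try y_p = A*exp(-5*t). Substituting into the equation and dividing by exp(-5*t) gives A = 3/100, so y_p = 3*exp(-5*t)/100.
General solution: y = 3*exp(-5*t)/100 + C1*exp(5*t) + C2*t*exp(5*t).
Apply the initial conditions: y(0) = 3/100 + C1 = 2 and y'(0) = -3/20 + C2 + 5*C1 = 0. Solving gives C1 = 197/100, C2 = -97/10.

y = 3*exp(-5*t)/100 + 197*exp(5*t)/100 - 97*t*exp(5*t)/10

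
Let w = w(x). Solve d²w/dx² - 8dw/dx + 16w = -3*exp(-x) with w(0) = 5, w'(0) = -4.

Characteristic equation r² - 8r + 16 = 0 has discriminant (-8)² - 4·(16) = 0, so r = 4 is a repeated root.
Hence w_h = (C1 + C2*x)*exp(4*x).
Try w_p = A*exp(-x). Substituting into the equation and dividing by exp(-x) gives A = -3/25, so w_p = -3*exp(-x)/25.
General solution: w = -3*exp(-x)/25 + C1*exp(4*x) + C2*x*exp(4*x).
Apply the initial conditions: w(0) = -3/25 + C1 = 5 and w'(0) = 3/25 + C2 + 4*C1 = -4. Solving gives C1 = 128/25, C2 = -123/5.

w = -3*exp(-x)/25 + 128*exp(4*x)/25 - 123*x*exp(4*x)/5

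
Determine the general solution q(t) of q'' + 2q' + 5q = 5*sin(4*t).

q = -11*sin(4*t)/37 - 8*cos(4*t)/37 + C1*cos(2*t)*exp(-t) + C2*exp(-t)*sin(2*t)

Characteristic equation r² + 2r + 5 = 0 has discriminant (2)² - 4·(5) = -16 < 0, so r = -1 ± 2i.
Hence q_h = C1*cos(2*t)*exp(-t) + C2*exp(-t)*sin(2*t).
Try q_p = A*cos(4*t) + B*sin(4*t). Substituting and equating the coefficients of cos(4t) and sin(4t) gives A = -8/37, B = -11/37, so q_p = -11*sin(4*t)/37 - 8*cos(4*t)/37.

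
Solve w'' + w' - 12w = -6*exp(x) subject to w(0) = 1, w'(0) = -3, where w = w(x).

Characteristic equation r² + r - 12 = 0 factors as (r - 3)(r + 4) = 0, so r = 3, -4.
Hence w_h = C1*exp(3*x) + C2*exp(-4*x).
Try w_p = A*exp(x). Substituting into the equation and dividing by exp(x) gives A = 3/5, so w_p = 3*exp(x)/5.
General solution: w = 3*exp(x)/5 + C1*exp(3*x) + C2*exp(-4*x).
Apply the initial conditions: w(0) = 3/5 + C1 + C2 = 1 and w'(0) = 3/5 - 4*C2 + 3*C1 = -3. Solving gives C1 = -2/7, C2 = 24/35.

w = -2*exp(3*x)/7 + 3*exp(x)/5 + 24*exp(-4*x)/35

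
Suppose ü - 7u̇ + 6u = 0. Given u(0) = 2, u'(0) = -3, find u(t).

Characteristic equation r² - 7r + 6 = 0 factors as (r - 6)(r - 1) = 0, so r = 6, 1.
Hence u_h = C1*exp(6*t) + C2*exp(t).
Apply the initial conditions: u(0) = C1 + C2 = 2 and u'(0) = C2 + 6*C1 = -3. Solving gives C1 = -1, C2 = 3.

u = -exp(6*t) + 3*exp(t)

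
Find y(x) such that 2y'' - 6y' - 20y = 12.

y = -3/5 + C1*exp(-2*x) + C2*exp(5*x)

Divide through by 2: y'' - 3y' - 10y = 6.
Characteristic equation r² - 3r - 10 = 0 factors as (r + 2)(r - 5) = 0, so r = -2, 5.
Hence y_h = C1*exp(-2*x) + C2*exp(5*x).
For the particular solution try y_p = A0. Substituting and matching coefficients of each power of x gives A0 = -3/5, so y_p = -3/5.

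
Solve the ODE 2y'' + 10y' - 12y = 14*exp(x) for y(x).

y = C1*exp(x) + C2*exp(-6*x) + x*exp(x)

Divide through by 2: y'' + 5y' - 6y = 7*exp(x).
Characteristic equation r² + 5r - 6 = 0 factors as (r - 1)(r + 6) = 0, so r = 1, -6.
Hence y_h = C1*exp(x) + C2*exp(-6*x).
Since exp(x) solves the homogeneous equation (r = 1 is a root of multiplicity 1), multiply the trial by x. Try y_p = A*x*exp(x). Substituting into the equation and dividing by exp(x) gives A = 1, so y_p = x*exp(x).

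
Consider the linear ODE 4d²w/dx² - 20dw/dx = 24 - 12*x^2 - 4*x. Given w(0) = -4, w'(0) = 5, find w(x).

w = -3264/625 - 139*x/125 + x**3/5 + 11*x**2/50 + 764*exp(5*x)/625

Divide through by 4: w'' - 5w' = 6 - x - 3*x^2.
Characteristic equation r² - 5r = 0 factors as (r - 5)r = 0, so r = 5, 0.
Hence w_h = C1*exp(5*x) + C2.
Since 0 is a characteristic root (multiplicity 1), multiply the polynomial trial by x: try w_p = x*(A0 + A1*x + A2*x^2). Substituting and matching coefficients of each power of x gives A0 = -139/125, A1 = 11/50, A2 = 1/5, so w_p = -139*x/125 + x^3/5 + 11*x^2/50.
General solution: w = C2 - 139*x/125 + x^3/5 + 11*x^2/50 + C1*exp(5*x).
Apply the initial conditions: w(0) = C1 + C2 = -4 and w'(0) = -139/125 + 5*C1 = 5. Solving gives C1 = 764/625, C2 = -3264/625.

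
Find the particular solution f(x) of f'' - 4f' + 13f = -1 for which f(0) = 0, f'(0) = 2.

Characteristic equation r² - 4r + 13 = 0 has discriminant (-4)² - 4·(13) = -36 < 0, so r = 2 ± 3i.
Hence f_h = C1*cos(3*x)*exp(2*x) + C2*exp(2*x)*sin(3*x).
For the particular solution try f_p = A0. Substituting and matching coefficients of each power of x gives A0 = -1/13, so f_p = -1/13.
General solution: f = -1/13 + C1*cos(3*x)*exp(2*x) + C2*exp(2*x)*sin(3*x).
Apply the initial conditions: f(0) = -1/13 + C1 = 0 and f'(0) = 2*C1 + 3*C2 = 2. Solving gives C1 = 1/13, C2 = 8/13.

f = -1/13 + cos(3*x)*exp(2*x)/13 + 8*exp(2*x)*sin(3*x)/13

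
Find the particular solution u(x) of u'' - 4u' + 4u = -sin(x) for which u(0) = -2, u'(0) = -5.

u = -46*exp(2*x)/25 - 4*cos(x)/25 - 3*sin(x)/25 - 6*x*exp(2*x)/5

Characteristic equation r² - 4r + 4 = 0 has discriminant (-4)² - 4·(4) = 0, so r = 2 is a repeated root.
Hence u_h = (C1 + C2*x)*exp(2*x).
Try u_p = A*cos(x) + B*sin(x). Substituting and equating the coefficients of cos(x) and sin(x) gives A = -4/25, B = -3/25, so u_p = -4*cos(x)/25 - 3*sin(x)/25.
General solution: u = -4*cos(x)/25 - 3*sin(x)/25 + C1*exp(2*x) + C2*x*exp(2*x).
Apply the initial conditions: u(0) = -4/25 + C1 = -2 and u'(0) = -3/25 + C2 + 2*C1 = -5. Solving gives C1 = -46/25, C2 = -6/5.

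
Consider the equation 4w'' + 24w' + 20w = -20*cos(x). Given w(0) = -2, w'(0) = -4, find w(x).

Divide through by 4: w'' + 6w' + 5w = -5*cos(x).
Characteristic equation r² + 6r + 5 = 0 factors as (r + 1)(r + 5) = 0, so r = -1, -5.
Hence w_h = C1*exp(-x) + C2*exp(-5*x).
Try w_p = A*cos(x) + B*sin(x). Substituting and equating the coefficients of cos(x) and sin(x) gives A = -5/13, B = -15/26, so w_p = -15*sin(x)/26 - 5*cos(x)/13.
General solution: w = -15*sin(x)/26 - 5*cos(x)/13 + C1*exp(-x) + C2*exp(-5*x).
Apply the initial conditions: w(0) = -5/13 + C1 + C2 = -2 and w'(0) = -15/26 - C1 - 5*C2 = -4. Solving gives C1 = -23/8, C2 = 131/104.

w = -23*exp(-x)/8 - 15*sin(x)/26 - 5*cos(x)/13 + 131*exp(-5*x)/104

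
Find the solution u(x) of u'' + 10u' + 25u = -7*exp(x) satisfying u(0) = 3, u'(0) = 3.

Characteristic equation r² + 10r + 25 = 0 has discriminant (10)² - 4·(25) = 0, so r = -5 is a repeated root.
Hence u_h = (C1 + C2*x)*exp(-5*x).
Try u_p = A*exp(x). Substituting into the equation and dividing by exp(x) gives A = -7/36, so u_p = -7*exp(x)/36.
General solution: u = -7*exp(x)/36 + C1*exp(-5*x) + C2*x*exp(-5*x).
Apply the initial conditions: u(0) = -7/36 + C1 = 3 and u'(0) = -7/36 + C2 - 5*C1 = 3. Solving gives C1 = 115/36, C2 = 115/6.

u = -7*exp(x)/36 + 115*exp(-5*x)/36 + 115*x*exp(-5*x)/6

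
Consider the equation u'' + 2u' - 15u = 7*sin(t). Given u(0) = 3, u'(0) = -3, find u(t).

u = -28*sin(t)/65 - 7*cos(t)/130 + 127*exp(3*t)/80 + 305*exp(-5*t)/208

Characteristic equation r² + 2r - 15 = 0 factors as (r + 5)(r - 3) = 0, so r = -5, 3.
Hence u_h = C1*exp(-5*t) + C2*exp(3*t).
Try u_p = A*cos(t) + B*sin(t). Substituting and equating the coefficients of cos(t) and sin(t) gives A = -7/130, B = -28/65, so u_p = -28*sin(t)/65 - 7*cos(t)/130.
General solution: u = -28*sin(t)/65 - 7*cos(t)/130 + C1*exp(-5*t) + C2*exp(3*t).
Apply the initial conditions: u(0) = -7/130 + C1 + C2 = 3 and u'(0) = -28/65 - 5*C1 + 3*C2 = -3. Solving gives C1 = 305/208, C2 = 127/80.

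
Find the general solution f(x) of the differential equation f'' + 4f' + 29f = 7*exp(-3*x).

Characteristic equation r² + 4r + 29 = 0 has discriminant (4)² - 4·(29) = -100 < 0, so r = -2 ± 5i.
Hence f_h = C1*cos(5*x)*exp(-2*x) + C2*exp(-2*x)*sin(5*x).
Try f_p = A*exp(-3*x). Substituting into the equation and dividing by exp(-3*x) gives A = 7/26, so f_p = 7*exp(-3*x)/26.

f = 7*exp(-3*x)/26 + C1*cos(5*x)*exp(-2*x) + C2*exp(-2*x)*sin(5*x)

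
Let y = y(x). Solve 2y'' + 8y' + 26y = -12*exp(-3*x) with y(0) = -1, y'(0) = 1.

Divide through by 2: y'' + 4y' + 13y = -6*exp(-3*x).
Characteristic equation r² + 4r + 13 = 0 has discriminant (4)² - 4·(13) = -36 < 0, so r = -2 ± 3i.
Hence y_h = C1*cos(3*x)*exp(-2*x) + C2*exp(-2*x)*sin(3*x).
Try y_p = A*exp(-3*x). Substituting into the equation and dividing by exp(-3*x) gives A = -3/5, so y_p = -3*exp(-3*x)/5.
General solution: y = -3*exp(-3*x)/5 + C1*cos(3*x)*exp(-2*x) + C2*exp(-2*x)*sin(3*x).
Apply the initial conditions: y(0) = -3/5 + C1 = -1 and y'(0) = 9/5 - 2*C1 + 3*C2 = 1. Solving gives C1 = -2/5, C2 = -8/15.

y = -3*exp(-3*x)/5 - 8*exp(-2*x)*sin(3*x)/15 - 2*cos(3*x)*exp(-2*x)/5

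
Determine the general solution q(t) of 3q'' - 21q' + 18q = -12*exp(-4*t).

Divide through by 3: q'' - 7q' + 6q = -4*exp(-4*t).
Characteristic equation r² - 7r + 6 = 0 factors as (r - 1)(r - 6) = 0, so r = 1, 6.
Hence q_h = C1*exp(t) + C2*exp(6*t).
Try q_p = A*exp(-4*t). Substituting into the equation and dividing by exp(-4*t) gives A = -2/25, so q_p = -2*exp(-4*t)/25.

q = -2*exp(-4*t)/25 + C1*exp(t) + C2*exp(6*t)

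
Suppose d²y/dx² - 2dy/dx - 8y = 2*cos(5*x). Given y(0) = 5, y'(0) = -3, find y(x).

Characteristic equation r² - 2r - 8 = 0 factors as (r + 2)(r - 4) = 0, so r = -2, 4.
Hence y_h = C1*exp(-2*x) + C2*exp(4*x).
Try y_p = A*cos(5*x) + B*sin(5*x). Substituting and equating the coefficients of cos(5x) and sin(5x) gives A = -66/1189, B = -20/1189, so y_p = -66*cos(5*x)/1189 - 20*sin(5*x)/1189.
General solution: y = -66*cos(5*x)/1189 - 20*sin(5*x)/1189 + C1*exp(-2*x) + C2*exp(4*x).
Apply the initial conditions: y(0) = -66/1189 + C1 + C2 = 5 and y'(0) = -100/1189 - 2*C1 + 4*C2 = -3. Solving gives C1 = 671/174, C2 = 295/246.

y = -66*cos(5*x)/1189 - 20*sin(5*x)/1189 + 295*exp(4*x)/246 + 671*exp(-2*x)/174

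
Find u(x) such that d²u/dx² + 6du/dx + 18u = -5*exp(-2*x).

u = -exp(-2*x)/2 + C1*cos(3*x)*exp(-3*x) + C2*exp(-3*x)*sin(3*x)

Characteristic equation r² + 6r + 18 = 0 has discriminant (6)² - 4·(18) = -36 < 0, so r = -3 ± 3i.
Hence u_h = C1*cos(3*x)*exp(-3*x) + C2*exp(-3*x)*sin(3*x).
Try u_p = A*exp(-2*x). Substituting into the equation and dividing by exp(-2*x) gives A = -1/2, so u_p = -exp(-2*x)/2.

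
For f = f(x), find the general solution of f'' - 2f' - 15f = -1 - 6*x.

f = 1/75 + 2*x/5 + C1*exp(-3*x) + C2*exp(5*x)

Characteristic equation r² - 2r - 15 = 0 factors as (r + 3)(r - 5) = 0, so r = -3, 5.
Hence f_h = C1*exp(-3*x) + C2*exp(5*x).
For the particular solution try f_p = A0 + A1*x. Substituting and matching coefficients of each power of x gives A0 = 1/75, A1 = 2/5, so f_p = 1/75 + 2*x/5.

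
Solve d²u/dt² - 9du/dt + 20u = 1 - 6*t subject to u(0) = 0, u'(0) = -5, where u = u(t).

u = -17/200 - 126*exp(5*t)/25 - 3*t/10 + 41*exp(4*t)/8

Characteristic equation r² - 9r + 20 = 0 factors as (r - 4)(r - 5) = 0, so r = 4, 5.
Hence u_h = C1*exp(4*t) + C2*exp(5*t).
For the particular solution try u_p = A0 + A1*t. Substituting and matching coefficients of each power of t gives A0 = -17/200, A1 = -3/10, so u_p = -17/200 - 3*t/10.
General solution: u = -17/200 - 3*t/10 + C1*exp(4*t) + C2*exp(5*t).
Apply the initial conditions: u(0) = -17/200 + C1 + C2 = 0 and u'(0) = -3/10 + 4*C1 + 5*C2 = -5. Solving gives C1 = 41/8, C2 = -126/25.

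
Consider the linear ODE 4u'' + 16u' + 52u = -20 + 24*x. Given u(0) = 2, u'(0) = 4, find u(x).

Divide through by 4: u'' + 4u' + 13u = -5 + 6*x.
Characteristic equation r² + 4r + 13 = 0 has discriminant (4)² - 4·(13) = -36 < 0, so r = -2 ± 3i.
Hence u_h = C1*cos(3*x)*exp(-2*x) + C2*exp(-2*x)*sin(3*x).
For the particular solution try u_p = A0 + A1*x. Substituting and matching coefficients of each power of x gives A0 = -89/169, A1 = 6/13, so u_p = -89/169 + 6*x/13.
General solution: u = -89/169 + 6*x/13 + C1*cos(3*x)*exp(-2*x) + C2*exp(-2*x)*sin(3*x).
Apply the initial conditions: u(0) = -89/169 + C1 = 2 and u'(0) = 6/13 - 2*C1 + 3*C2 = 4. Solving gives C1 = 427/169, C2 = 484/169.

u = -89/169 + 6*x/13 + 427*cos(3*x)*exp(-2*x)/169 + 484*exp(-2*x)*sin(3*x)/169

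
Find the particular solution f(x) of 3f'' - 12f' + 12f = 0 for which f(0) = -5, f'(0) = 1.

f = -5*exp(2*x) + 11*x*exp(2*x)

Divide through by 3: f'' - 4f' + 4f = 0.
Characteristic equation r² - 4r + 4 = 0 has discriminant (-4)² - 4·(4) = 0, so r = 2 is a repeated root.
Hence f_h = (C1 + C2*x)*exp(2*x).
Apply the initial conditions: f(0) = C1 = -5 and f'(0) = C2 + 2*C1 = 1. Solving gives C1 = -5, C2 = 11.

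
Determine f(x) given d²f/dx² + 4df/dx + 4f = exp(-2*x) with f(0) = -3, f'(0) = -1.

f = -3*exp(-2*x) + x**2*exp(-2*x)/2 - 7*x*exp(-2*x)

Characteristic equation r² + 4r + 4 = 0 has discriminant (4)² - 4·(4) = 0, so r = -2 is a repeated root.
Hence f_h = (C1 + C2*x)*exp(-2*x).
Since exp(-2*x) solves the homogeneous equation (r = -2 is a root of multiplicity 2), multiply the trial by x^2. Try f_p = A*x^2*exp(-2*x). Substituting into the equation and dividing by exp(-2*x) gives A = 1/2, so f_p = x^2*exp(-2*x)/2.
General solution: f = C1*exp(-2*x) + x^2*exp(-2*x)/2 + C2*x*exp(-2*x).
Apply the initial conditions: f(0) = C1 = -3 and f'(0) = C2 - 2*C1 = -1. Solving gives C1 = -3, C2 = -7.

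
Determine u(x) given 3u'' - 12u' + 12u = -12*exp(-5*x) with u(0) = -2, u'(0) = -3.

Divide through by 3: u'' - 4u' + 4u = -4*exp(-5*x).
Characteristic equation r² - 4r + 4 = 0 has discriminant (-4)² - 4·(4) = 0, so r = 2 is a repeated root.
Hence u_h = (C1 + C2*x)*exp(2*x).
Try u_p = A*exp(-5*x). Substituting into the equation and dividing by exp(-5*x) gives A = -4/49, so u_p = -4*exp(-5*x)/49.
General solution: u = -4*exp(-5*x)/49 + C1*exp(2*x) + C2*x*exp(2*x).
Apply the initial conditions: u(0) = -4/49 + C1 = -2 and u'(0) = 20/49 + C2 + 2*C1 = -3. Solving gives C1 = -94/49, C2 = 3/7.

u = -94*exp(2*x)/49 - 4*exp(-5*x)/49 + 3*x*exp(2*x)/7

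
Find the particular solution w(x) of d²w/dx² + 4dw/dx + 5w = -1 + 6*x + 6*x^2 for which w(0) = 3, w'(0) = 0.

Characteristic equation r² + 4r + 5 = 0 has discriminant (4)² - 4·(5) = -4 < 0, so r = -2 ± i.
Hence w_h = C1*cos(x)*exp(-2*x) + C2*exp(-2*x)*sin(x).
For the particular solution try w_p = A0 + A1*x + A2*x^2. Substituting and matching coefficients of each power of x gives A0 = -13/125, A1 = -18/25, A2 = 6/5, so w_p = -13/125 - 18*x/25 + 6*x^2/5.
General solution: w = -13/125 - 18*x/25 + 6*x^2/5 + C1*cos(x)*exp(-2*x) + C2*exp(-2*x)*sin(x).
Apply the initial conditions: w(0) = -13/125 + C1 = 3 and w'(0) = -18/25 + C2 - 2*C1 = 0. Solving gives C1 = 388/125, C2 = 866/125.

w = -13/125 - 18*x/25 + 6*x**2/5 + 388*cos(x)*exp(-2*x)/125 + 866*exp(-2*x)*sin(x)/125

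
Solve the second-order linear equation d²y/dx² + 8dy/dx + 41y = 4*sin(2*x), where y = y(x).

Characteristic equation r² + 8r + 41 = 0 has discriminant (8)² - 4·(41) = -100 < 0, so r = -4 ± 5i.
Hence y_h = C1*cos(5*x)*exp(-4*x) + C2*exp(-4*x)*sin(5*x).
Try y_p = A*cos(2*x) + B*sin(2*x). Substituting and equating the coefficients of cos(2x) and sin(2x) gives A = -64/1625, B = 148/1625, so y_p = -64*cos(2*x)/1625 + 148*sin(2*x)/1625.

y = -64*cos(2*x)/1625 + 148*sin(2*x)/1625 + C1*cos(5*x)*exp(-4*x) + C2*exp(-4*x)*sin(5*x)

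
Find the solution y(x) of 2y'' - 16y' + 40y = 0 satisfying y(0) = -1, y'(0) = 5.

y = -cos(2*x)*exp(4*x) + 9*exp(4*x)*sin(2*x)/2

Divide through by 2: y'' - 8y' + 20y = 0.
Characteristic equation r² - 8r + 20 = 0 has discriminant (-8)² - 4·(20) = -16 < 0, so r = 4 ± 2i.
Hence y_h = C1*cos(2*x)*exp(4*x) + C2*exp(4*x)*sin(2*x).
Apply the initial conditions: y(0) = C1 = -1 and y'(0) = 2*C2 + 4*C1 = 5. Solving gives C1 = -1, C2 = 9/2.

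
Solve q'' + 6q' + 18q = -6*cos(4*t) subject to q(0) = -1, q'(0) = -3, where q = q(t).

Characteristic equation r² + 6r + 18 = 0 has discriminant (6)² - 4·(18) = -36 < 0, so r = -3 ± 3i.
Hence q_h = C1*cos(3*t)*exp(-3*t) + C2*exp(-3*t)*sin(3*t).
Try q_p = A*cos(4*t) + B*sin(4*t). Substituting and equating the coefficients of cos(4t) and sin(4t) gives A = -3/145, B = -36/145, so q_p = -36*sin(4*t)/145 - 3*cos(4*t)/145.
General solution: q = -36*sin(4*t)/145 - 3*cos(4*t)/145 + C1*cos(3*t)*exp(-3*t) + C2*exp(-3*t)*sin(3*t).
Apply the initial conditions: q(0) = -3/145 + C1 = -1 and q'(0) = -144/145 - 3*C1 + 3*C2 = -3. Solving gives C1 = -142/145, C2 = -239/145.

q = -36*sin(4*t)/145 - 3*cos(4*t)/145 - 239*exp(-3*t)*sin(3*t)/145 - 142*cos(3*t)*exp(-3*t)/145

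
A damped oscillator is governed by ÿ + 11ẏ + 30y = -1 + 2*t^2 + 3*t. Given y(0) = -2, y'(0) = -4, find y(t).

Characteristic equation r² + 11r + 30 = 0 factors as (r + 6)(r + 5) = 0, so r = -6, -5.
Hence y_h = C1*exp(-6*t) + C2*exp(-5*t).
For the particular solution try y_p = A0 + A1*t + A2*t^2. Substituting and matching coefficients of each power of t gives A0 = -763/13500, A1 = 23/450, A2 = 1/15, so y_p = -763/13500 + t^2/15 + 23*t/450.
General solution: y = -763/13500 + t^2/15 + 23*t/450 + C1*exp(-6*t) + C2*exp(-5*t).
Apply the initial conditions: y(0) = -763/13500 + C1 + C2 = -2 and y'(0) = 23/450 - 6*C1 - 5*C2 = -4. Solving gives C1 = 1487/108, C2 = -1964/125.

y = -763/13500 - 1964*exp(-5*t)/125 + t**2/15 + 23*t/450 + 1487*exp(-6*t)/108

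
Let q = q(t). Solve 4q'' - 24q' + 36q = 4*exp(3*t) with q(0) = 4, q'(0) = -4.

Divide through by 4: q'' - 6q' + 9q = exp(3*t).
Characteristic equation r² - 6r + 9 = 0 has discriminant (-6)² - 4·(9) = 0, so r = 3 is a repeated root.
Hence q_h = (C1 + C2*t)*exp(3*t).
Since exp(3*t) solves the homogeneous equation (r = 3 is a root of multiplicity 2), multiply the trial by t^2. Try q_p = A*t^2*exp(3*t). Substituting into the equation and dividing by exp(3*t) gives A = 1/2, so q_p = t^2*exp(3*t)/2.
General solution: q = C1*exp(3*t) + t^2*exp(3*t)/2 + C2*t*exp(3*t).
Apply the initial conditions: q(0) = C1 = 4 and q'(0) = C2 + 3*C1 = -4. Solving gives C1 = 4, C2 = -16.

q = 4*exp(3*t) + t**2*exp(3*t)/2 - 16*t*exp(3*t)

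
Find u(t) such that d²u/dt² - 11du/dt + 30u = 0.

Characteristic equation r² - 11r + 30 = 0 factors as (r - 6)(r - 5) = 0, so r = 6, 5.
Hence u_h = C1*exp(6*t) + C2*exp(5*t).

u = C1*exp(6*t) + C2*exp(5*t)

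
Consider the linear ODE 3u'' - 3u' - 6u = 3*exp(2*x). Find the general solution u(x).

Divide through by 3: u'' - u' - 2u = exp(2*x).
Characteristic equation r² - r - 2 = 0 factors as (r + 1)(r - 2) = 0, so r = -1, 2.
Hence u_h = C1*exp(-x) + C2*exp(2*x).
Since exp(2*x) solves the homogeneous equation (r = 2 is a root of multiplicity 1), multiply the trial by x. Try u_p = A*x*exp(2*x). Substituting into the equation and dividing by exp(2*x) gives A = 1/3, so u_p = x*exp(2*x)/3.

u = C1*exp(-x) + C2*exp(2*x) + x*exp(2*x)/3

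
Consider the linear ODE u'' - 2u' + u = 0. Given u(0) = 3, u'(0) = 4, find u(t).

u = 3*exp(t) + t*exp(t)

Characteristic equation r² - 2r + 1 = 0 has discriminant (-2)² - 4·(1) = 0, so r = 1 is a repeated root.
Hence u_h = (C1 + C2*t)*exp(t).
Apply the initial conditions: u(0) = C1 = 3 and u'(0) = C1 + C2 = 4. Solving gives C1 = 3, C2 = 1.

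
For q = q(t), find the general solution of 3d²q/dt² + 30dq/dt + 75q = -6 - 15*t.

Divide through by 3: q'' + 10q' + 25q = -2 - 5*t.
Characteristic equation r² + 10r + 25 = 0 has discriminant (10)² - 4·(25) = 0, so r = -5 is a repeated root.
Hence q_h = (C1 + C2*t)*exp(-5*t).
For the particular solution try q_p = A0 + A1*t. Substituting and matching coefficients of each power of t gives A0 = 0, A1 = -1/5, so q_p = -t/5.

q = -t/5 + C1*exp(-5*t) + C2*t*exp(-5*t)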